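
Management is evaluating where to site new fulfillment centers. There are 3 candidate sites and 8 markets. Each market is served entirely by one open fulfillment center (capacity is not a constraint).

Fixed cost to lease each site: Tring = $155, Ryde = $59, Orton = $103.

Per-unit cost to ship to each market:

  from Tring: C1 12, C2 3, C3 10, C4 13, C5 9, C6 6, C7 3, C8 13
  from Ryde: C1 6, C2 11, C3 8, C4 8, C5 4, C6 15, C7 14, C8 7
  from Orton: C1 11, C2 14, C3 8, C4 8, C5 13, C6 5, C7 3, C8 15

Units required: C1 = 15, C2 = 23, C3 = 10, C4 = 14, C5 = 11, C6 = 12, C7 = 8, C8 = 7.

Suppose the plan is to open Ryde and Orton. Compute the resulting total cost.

Total cost: 874

Each market is assigned to its cheapest site among the open ones.
{Ryde, Orton}: C1→Ryde 6·15=90, C2→Ryde 11·23=253, C3→Ryde 8·10=80, C4→Ryde 8·14=112, C5→Ryde 4·11=44, C6→Orton 5·12=60, C7→Orton 3·8=24, C8→Ryde 7·7=49. Service 712; fixed 162; total 874.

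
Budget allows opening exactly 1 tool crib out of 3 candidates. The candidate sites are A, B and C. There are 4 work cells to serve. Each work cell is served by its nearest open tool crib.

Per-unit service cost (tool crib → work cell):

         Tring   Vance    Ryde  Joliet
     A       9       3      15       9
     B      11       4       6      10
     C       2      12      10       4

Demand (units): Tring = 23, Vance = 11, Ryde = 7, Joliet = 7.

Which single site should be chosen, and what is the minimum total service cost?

Choose C only; total service cost 276.

With exactly 1 open, each work cell uses its cheapest among the chosen.
{C}: Tring→C 2·23=46, Vance→C 12·11=132, Ryde→C 10·7=70, Joliet→C 4·7=28. Service cost 276.
{A}: service cost 408
{B}: service cost 409
Among all 3 size-1 choices, {C} is lowest.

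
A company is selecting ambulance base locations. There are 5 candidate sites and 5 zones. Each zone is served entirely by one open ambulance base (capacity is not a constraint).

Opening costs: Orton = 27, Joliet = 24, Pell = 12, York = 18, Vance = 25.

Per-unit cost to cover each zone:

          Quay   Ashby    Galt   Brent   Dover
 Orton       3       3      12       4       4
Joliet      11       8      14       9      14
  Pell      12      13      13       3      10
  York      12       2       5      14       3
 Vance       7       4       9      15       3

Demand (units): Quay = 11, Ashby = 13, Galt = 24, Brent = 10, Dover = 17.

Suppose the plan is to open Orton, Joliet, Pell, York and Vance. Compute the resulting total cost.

Total cost: 366

Each zone is assigned to its cheapest site among the open ones.
{Orton, Joliet, Pell, York, Vance}: Quay→Orton 3·11=33, Ashby→York 2·13=26, Galt→York 5·24=120, Brent→Pell 3·10=30, Dover→York 3·17=51. Service 260; fixed 106; total 366.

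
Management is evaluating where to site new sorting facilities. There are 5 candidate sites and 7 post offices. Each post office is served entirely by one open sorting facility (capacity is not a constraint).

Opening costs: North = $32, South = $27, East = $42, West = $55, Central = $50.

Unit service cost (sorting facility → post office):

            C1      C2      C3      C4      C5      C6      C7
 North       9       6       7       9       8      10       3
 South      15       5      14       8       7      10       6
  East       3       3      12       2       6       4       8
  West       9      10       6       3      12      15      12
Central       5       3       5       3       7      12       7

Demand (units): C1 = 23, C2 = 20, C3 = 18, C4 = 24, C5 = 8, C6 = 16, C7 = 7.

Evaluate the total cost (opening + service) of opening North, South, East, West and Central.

Total cost: 606

Each post office is assigned to its cheapest site among the open ones.
{North, South, East, West, Central}: C1→East 3·23=69, C2→East 3·20=60, C3→Central 5·18=90, C4→East 2·24=48, C5→East 6·8=48, C6→East 4·16=64, C7→North 3·7=21. Service 400; fixed 206; total 606.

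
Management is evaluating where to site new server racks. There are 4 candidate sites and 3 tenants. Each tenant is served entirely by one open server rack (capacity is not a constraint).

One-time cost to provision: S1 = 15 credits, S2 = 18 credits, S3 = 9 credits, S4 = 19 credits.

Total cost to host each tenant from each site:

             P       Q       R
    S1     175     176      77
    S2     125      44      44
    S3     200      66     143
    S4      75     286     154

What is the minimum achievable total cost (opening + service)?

Minimum total cost: 200

For any fixed open set, each tenant goes to its cheapest open site; total = fixed + service.
{S2, S4}: P→S4 75, Q→S2 44, R→S2 44. Service 163; fixed 37; total 200.
{S2, S3, S4}: service 163 + fixed 46 = 209
{S1, S2, S4}: P→S4 75, Q→S2 44, R→S2 44. Service 163; fixed 52; total 215.
{S1, S2, S3, S4}: service 163 + fixed 61 = 224
No other subset beats 200.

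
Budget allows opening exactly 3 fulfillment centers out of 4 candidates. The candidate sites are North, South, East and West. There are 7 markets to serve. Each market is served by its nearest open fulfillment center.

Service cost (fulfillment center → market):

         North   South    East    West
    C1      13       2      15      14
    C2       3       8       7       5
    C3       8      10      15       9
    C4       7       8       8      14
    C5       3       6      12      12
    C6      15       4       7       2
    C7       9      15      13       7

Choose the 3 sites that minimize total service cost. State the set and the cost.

Choose North, South and West; total service cost 32.

With exactly 3 open, each market uses its cheapest among the chosen.
{North, South, West}: C1→South 2, C2→North 3, C3→North 8, C4→North 7, C5→North 3, C6→West 2, C7→West 7. Service cost 32.
{North, South, East}: service cost 36
{South, East, West}: service cost 39
Among all 4 size-3 choices, {North, South, West} is lowest.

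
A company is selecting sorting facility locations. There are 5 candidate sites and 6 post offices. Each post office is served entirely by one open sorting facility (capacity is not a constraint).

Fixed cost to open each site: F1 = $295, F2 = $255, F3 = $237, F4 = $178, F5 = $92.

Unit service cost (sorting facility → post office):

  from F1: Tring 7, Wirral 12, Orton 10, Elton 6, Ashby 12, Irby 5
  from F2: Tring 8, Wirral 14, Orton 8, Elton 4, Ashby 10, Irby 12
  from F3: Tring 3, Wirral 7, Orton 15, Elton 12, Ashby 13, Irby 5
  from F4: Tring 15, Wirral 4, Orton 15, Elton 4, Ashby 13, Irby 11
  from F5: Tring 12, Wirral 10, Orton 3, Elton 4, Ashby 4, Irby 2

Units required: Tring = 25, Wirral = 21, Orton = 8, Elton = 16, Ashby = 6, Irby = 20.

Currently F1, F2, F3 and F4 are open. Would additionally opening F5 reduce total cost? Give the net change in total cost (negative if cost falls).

Current service cost with {F1, F2, F3, F4}: 447.
Adding F5: each post office re-picks its cheapest; new service cost 311, saving 136.
Extra fixed cost: 92. Net change = 92 − 136 = -44.
(Totals: 1412 → 1368.)

Yes — net change −44 (cost falls by 44).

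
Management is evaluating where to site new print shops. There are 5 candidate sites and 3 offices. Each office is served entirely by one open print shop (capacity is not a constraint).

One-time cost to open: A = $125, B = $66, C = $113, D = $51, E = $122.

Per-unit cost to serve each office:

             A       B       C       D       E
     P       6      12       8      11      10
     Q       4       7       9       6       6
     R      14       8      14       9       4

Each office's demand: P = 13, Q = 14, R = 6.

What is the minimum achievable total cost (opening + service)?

Minimum total cost: 332

For any fixed open set, each office goes to its cheapest open site; total = fixed + service.
{D}: P→D 11·13=143, Q→D 6·14=84, R→D 9·6=54. Service 281; fixed 51; total 332.
{A}: P→A 6·13=78, Q→A 4·14=56, R→A 14·6=84. Service 218; fixed 125; total 343.
{E}: service 238 + fixed 122 = 360
{A, B, C, D, E}: P→A 6·13=78, Q→A 4·14=56, R→E 4·6=24. Service 158; fixed 477; total 635.
No other subset beats 332.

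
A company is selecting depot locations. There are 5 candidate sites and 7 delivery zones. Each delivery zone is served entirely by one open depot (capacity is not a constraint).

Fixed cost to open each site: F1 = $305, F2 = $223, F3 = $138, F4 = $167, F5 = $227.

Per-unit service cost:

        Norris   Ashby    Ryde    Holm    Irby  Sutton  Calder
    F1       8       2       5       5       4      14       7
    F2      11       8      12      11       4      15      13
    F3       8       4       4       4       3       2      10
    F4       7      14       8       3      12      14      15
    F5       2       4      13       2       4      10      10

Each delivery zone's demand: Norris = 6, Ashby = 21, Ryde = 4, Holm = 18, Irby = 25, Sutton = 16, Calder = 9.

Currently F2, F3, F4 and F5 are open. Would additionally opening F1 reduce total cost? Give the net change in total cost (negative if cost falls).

No — net change +236 (cost rises by 236).

Current service cost with {F2, F3, F4, F5}: 345.
Adding F1: each delivery zone re-picks its cheapest; new service cost 276, saving 69.
Extra fixed cost: 305. Net change = 305 − 69 = 236.
(Totals: 1100 → 1336.)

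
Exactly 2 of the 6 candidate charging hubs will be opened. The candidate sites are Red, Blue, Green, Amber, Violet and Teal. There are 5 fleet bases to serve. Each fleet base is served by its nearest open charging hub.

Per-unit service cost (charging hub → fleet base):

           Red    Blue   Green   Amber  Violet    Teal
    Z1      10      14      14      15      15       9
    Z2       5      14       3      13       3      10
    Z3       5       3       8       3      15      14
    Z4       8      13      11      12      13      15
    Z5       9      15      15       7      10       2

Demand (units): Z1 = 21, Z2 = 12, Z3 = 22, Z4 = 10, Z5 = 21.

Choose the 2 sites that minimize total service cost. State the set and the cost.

Choose Red and Teal; total service cost 481.

With exactly 2 open, each fleet base uses its cheapest among the chosen.
{Red, Teal}: Z1→Teal 9·21=189, Z2→Red 5·12=60, Z3→Red 5·22=110, Z4→Red 8·10=80, Z5→Teal 2·21=42. Service cost 481.
{Amber, Teal}: service cost 537
{Blue, Teal}: service cost 547
Among all 15 size-2 choices, {Red, Teal} is lowest.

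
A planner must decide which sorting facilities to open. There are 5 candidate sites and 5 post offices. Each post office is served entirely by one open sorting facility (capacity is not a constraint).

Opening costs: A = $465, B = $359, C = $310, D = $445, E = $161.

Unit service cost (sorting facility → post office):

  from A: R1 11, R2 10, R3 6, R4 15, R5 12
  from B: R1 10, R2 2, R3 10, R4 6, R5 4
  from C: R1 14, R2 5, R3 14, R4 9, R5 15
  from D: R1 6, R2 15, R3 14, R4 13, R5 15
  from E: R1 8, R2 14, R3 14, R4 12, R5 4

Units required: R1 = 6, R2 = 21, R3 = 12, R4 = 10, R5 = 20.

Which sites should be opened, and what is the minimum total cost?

For any fixed open set, each post office goes to its cheapest open site; total = fixed + service.
{B}: R1→B 10·6=60, R2→B 2·21=42, R3→B 10·12=120, R4→B 6·10=60, R5→B 4·20=80. Service 362; fixed 359; total 721.
{B, E}: service 350 + fixed 520 = 870
{E}: service 710 + fixed 161 = 871
{A, B, C, D, E}: service 290 + fixed 1740 = 2030
No other subset beats 721.

Open B only; minimum total cost 721.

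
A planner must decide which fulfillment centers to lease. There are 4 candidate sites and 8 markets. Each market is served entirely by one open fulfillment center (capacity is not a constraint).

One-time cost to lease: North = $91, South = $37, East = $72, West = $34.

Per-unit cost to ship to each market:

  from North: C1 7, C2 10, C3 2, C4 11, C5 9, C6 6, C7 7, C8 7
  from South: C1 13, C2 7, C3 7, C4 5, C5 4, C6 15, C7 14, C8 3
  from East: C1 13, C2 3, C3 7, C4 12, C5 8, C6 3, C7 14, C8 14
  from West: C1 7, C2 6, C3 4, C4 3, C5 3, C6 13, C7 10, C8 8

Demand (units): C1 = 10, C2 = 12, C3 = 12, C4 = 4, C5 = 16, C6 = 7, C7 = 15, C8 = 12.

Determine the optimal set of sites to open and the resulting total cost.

For any fixed open set, each market goes to its cheapest open site; total = fixed + service.
{South, East, West}: C1→West 7·10=70, C2→East 3·12=36, C3→West 4·12=48, C4→West 3·4=12, C5→West 3·16=48, C6→East 3·7=21, C7→West 10·15=150, C8→South 3·12=36. Service 421; fixed 143; total 564.
{North, South, West}: service 409 + fixed 162 = 571
{North, South}: C1→North 7·10=70, C2→South 7·12=84, C3→North 2·12=24, C4→South 5·4=20, C5→South 4·16=64, C6→North 6·7=42, C7→North 7·15=105, C8→South 3·12=36. Service 445; fixed 128; total 573.
{North, South, East, West}: C1→North 7·10=70, C2→East 3·12=36, C3→North 2·12=24, C4→West 3·4=12, C5→West 3·16=48, C6→East 3·7=21, C7→North 7·15=105, C8→South 3·12=36. Service 352; fixed 234; total 586.
No other subset beats 564.

Open South, East and West; minimum total cost 564.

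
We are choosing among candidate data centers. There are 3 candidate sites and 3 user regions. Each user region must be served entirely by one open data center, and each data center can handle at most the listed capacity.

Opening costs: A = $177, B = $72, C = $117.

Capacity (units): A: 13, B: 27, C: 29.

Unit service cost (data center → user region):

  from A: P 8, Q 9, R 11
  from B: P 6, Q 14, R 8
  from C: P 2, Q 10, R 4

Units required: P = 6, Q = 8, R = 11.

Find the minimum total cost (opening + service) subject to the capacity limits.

Minimum total cost: 253

Open {C}: P→C 2·6=12, Q→C 10·8=80, R→C 4·11=44.
Loads: C carries 25/29. Service 136; fixed 117; total 253.
Next best feasible plan costs 308.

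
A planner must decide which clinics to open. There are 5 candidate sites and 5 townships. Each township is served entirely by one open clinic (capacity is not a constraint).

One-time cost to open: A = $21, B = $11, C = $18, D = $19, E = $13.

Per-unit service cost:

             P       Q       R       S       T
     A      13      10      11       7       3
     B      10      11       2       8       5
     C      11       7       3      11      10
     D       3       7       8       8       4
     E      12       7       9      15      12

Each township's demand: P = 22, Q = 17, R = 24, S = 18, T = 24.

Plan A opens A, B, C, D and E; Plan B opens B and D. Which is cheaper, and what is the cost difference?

Plan A: {A, B, C, D, E}: P→D 3·22=66, Q→C 7·17=119, R→B 2·24=48, S→A 7·18=126, T→A 3·24=72. Service 431; fixed 82; total 513.
Plan B: {B, D}: P→D 3·22=66, Q→D 7·17=119, R→B 2·24=48, S→B 8·18=144, T→D 4·24=96. Service 473; fixed 30; total 503.
Difference: |513 − 503| = 10.

Plan B is cheaper by 10.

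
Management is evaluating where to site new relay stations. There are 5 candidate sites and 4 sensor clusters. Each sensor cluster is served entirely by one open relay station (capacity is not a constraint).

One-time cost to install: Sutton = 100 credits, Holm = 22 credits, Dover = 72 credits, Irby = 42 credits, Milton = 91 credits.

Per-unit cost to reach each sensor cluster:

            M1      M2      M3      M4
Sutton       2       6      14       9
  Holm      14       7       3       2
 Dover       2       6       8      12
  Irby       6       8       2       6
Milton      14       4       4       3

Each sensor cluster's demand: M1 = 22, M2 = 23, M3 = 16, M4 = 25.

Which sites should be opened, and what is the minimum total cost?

Open Holm and Dover; minimum total cost 374.

For any fixed open set, each sensor cluster goes to its cheapest open site; total = fixed + service.
{Holm, Dover}: M1→Dover 2·22=44, M2→Dover 6·23=138, M3→Holm 3·16=48, M4→Holm 2·25=50. Service 280; fixed 94; total 374.
{Holm, Dover, Irby}: service 264 + fixed 136 = 400
{Sutton, Holm}: service 280 + fixed 122 = 402
{Sutton, Holm, Dover, Irby, Milton}: service 218 + fixed 327 = 545
No other subset beats 374.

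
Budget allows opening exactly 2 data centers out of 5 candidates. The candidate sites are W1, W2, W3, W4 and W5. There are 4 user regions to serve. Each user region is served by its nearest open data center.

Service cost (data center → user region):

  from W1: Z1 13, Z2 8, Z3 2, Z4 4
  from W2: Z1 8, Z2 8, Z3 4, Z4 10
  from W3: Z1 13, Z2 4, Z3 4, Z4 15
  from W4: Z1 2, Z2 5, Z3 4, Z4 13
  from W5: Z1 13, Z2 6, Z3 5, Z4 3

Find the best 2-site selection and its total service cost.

With exactly 2 open, each user region uses its cheapest among the chosen.
{W1, W4}: Z1→W4 2, Z2→W4 5, Z3→W1 2, Z4→W1 4. Service cost 13.
{W4, W5}: service cost 14
{W2, W4}: service cost 21
Among all 10 size-2 choices, {W1, W4} is lowest.

Choose W1 and W4; total service cost 13.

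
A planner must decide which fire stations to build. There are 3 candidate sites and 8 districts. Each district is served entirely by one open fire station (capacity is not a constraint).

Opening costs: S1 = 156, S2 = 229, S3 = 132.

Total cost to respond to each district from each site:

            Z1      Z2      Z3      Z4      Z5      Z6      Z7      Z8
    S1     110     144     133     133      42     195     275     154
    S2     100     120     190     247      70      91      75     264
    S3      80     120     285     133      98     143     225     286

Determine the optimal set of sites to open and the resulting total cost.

Open S1 and S2; minimum total cost 1233.

For any fixed open set, each district goes to its cheapest open site; total = fixed + service.
{S1, S2}: Z1→S2 100, Z2→S2 120, Z3→S1 133, Z4→S1 133, Z5→S1 42, Z6→S2 91, Z7→S2 75, Z8→S1 154. Service 848; fixed 385; total 1233.
{S1, S3}: Z1→S3 80, Z2→S3 120, Z3→S1 133, Z4→S1 133, Z5→S1 42, Z6→S3 143, Z7→S3 225, Z8→S1 154. Service 1030; fixed 288; total 1318.
{S1}: Z1→S1 110, Z2→S1 144, Z3→S1 133, Z4→S1 133, Z5→S1 42, Z6→S1 195, Z7→S1 275, Z8→S1 154. Service 1186; fixed 156; total 1342.
{S1, S2, S3}: service 828 + fixed 517 = 1345
No other subset beats 1233.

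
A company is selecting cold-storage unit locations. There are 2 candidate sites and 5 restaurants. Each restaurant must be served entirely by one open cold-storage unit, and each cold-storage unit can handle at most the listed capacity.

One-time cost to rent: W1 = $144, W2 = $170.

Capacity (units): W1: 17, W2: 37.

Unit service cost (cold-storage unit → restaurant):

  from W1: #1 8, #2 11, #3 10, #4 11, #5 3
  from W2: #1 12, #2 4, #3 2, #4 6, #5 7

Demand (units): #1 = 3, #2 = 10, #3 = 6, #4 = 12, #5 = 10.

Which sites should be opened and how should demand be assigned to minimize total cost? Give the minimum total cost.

Minimum total cost: 492

Open {W1, W2}: #1→W1 8·3=24, #2→W2 4·10=40, #3→W2 2·6=12, #4→W2 6·12=72, #5→W1 3·10=30.
Loads: W1 carries 13/17, W2 carries 28/37. Service 178; fixed 314; total 492.
Next best feasible plan costs 504.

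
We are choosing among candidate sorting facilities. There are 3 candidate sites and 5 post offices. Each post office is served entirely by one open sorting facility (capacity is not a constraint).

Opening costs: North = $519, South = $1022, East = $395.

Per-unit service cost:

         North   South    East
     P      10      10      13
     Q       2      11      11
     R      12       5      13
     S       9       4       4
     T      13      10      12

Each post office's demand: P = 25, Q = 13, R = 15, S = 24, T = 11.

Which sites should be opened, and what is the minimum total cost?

Open East only; minimum total cost 1286.

For any fixed open set, each post office goes to its cheapest open site; total = fixed + service.
{East}: P→East 13·25=325, Q→East 11·13=143, R→East 13·15=195, S→East 4·24=96, T→East 12·11=132. Service 891; fixed 395; total 1286.
{North}: service 815 + fixed 519 = 1334
{North, East}: P→North 10·25=250, Q→North 2·13=26, R→North 12·15=180, S→East 4·24=96, T→East 12·11=132. Service 684; fixed 914; total 1598.
{North, South, East}: P→North 10·25=250, Q→North 2·13=26, R→South 5·15=75, S→South 4·24=96, T→South 10·11=110. Service 557; fixed 1936; total 2493.
No other subset beats 1286.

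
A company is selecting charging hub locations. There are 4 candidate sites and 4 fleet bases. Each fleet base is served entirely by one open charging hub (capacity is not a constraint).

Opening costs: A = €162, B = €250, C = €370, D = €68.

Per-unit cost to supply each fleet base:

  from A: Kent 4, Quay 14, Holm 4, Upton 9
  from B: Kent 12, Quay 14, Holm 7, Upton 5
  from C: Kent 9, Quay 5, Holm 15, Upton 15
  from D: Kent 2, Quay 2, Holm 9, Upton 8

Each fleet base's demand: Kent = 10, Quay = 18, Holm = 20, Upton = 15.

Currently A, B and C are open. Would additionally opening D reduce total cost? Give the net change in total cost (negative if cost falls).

Current service cost with {A, B, C}: 285.
Adding D: each fleet base re-picks its cheapest; new service cost 211, saving 74.
Extra fixed cost: 68. Net change = 68 − 74 = -6.
(Totals: 1067 → 1061.)

Yes — net change −6 (cost falls by 6).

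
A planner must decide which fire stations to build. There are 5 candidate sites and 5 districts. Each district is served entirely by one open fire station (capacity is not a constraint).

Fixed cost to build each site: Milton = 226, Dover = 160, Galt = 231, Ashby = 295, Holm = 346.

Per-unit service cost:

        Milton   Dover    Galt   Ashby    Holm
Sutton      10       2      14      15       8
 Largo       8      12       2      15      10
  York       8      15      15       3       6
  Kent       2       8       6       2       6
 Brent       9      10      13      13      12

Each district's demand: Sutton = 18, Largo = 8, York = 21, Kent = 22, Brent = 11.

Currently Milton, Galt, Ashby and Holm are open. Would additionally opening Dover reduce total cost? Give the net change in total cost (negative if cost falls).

Current service cost with {Milton, Galt, Ashby, Holm}: 366.
Adding Dover: each district re-picks its cheapest; new service cost 258, saving 108.
Extra fixed cost: 160. Net change = 160 − 108 = 52.
(Totals: 1464 → 1516.)

No — net change +52 (cost rises by 52).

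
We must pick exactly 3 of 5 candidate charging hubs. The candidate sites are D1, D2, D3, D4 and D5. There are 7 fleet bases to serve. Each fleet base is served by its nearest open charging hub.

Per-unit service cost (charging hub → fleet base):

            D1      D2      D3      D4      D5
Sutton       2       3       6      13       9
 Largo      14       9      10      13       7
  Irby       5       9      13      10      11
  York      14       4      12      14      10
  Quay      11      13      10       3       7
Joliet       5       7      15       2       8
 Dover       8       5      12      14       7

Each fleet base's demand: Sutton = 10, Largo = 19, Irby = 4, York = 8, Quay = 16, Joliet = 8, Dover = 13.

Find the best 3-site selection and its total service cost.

With exactly 3 open, each fleet base uses its cheapest among the chosen.
{D2, D4, D5}: Sutton→D2 3·10=30, Largo→D5 7·19=133, Irby→D2 9·4=36, York→D2 4·8=32, Quay→D4 3·16=48, Joliet→D4 2·8=16, Dover→D2 5·13=65. Service cost 360.
{D1, D2, D4}: service cost 372
{D2, D3, D4}: service cost 398
Among all 10 size-3 choices, {D2, D4, D5} is lowest.

Choose D2, D4 and D5; total service cost 360.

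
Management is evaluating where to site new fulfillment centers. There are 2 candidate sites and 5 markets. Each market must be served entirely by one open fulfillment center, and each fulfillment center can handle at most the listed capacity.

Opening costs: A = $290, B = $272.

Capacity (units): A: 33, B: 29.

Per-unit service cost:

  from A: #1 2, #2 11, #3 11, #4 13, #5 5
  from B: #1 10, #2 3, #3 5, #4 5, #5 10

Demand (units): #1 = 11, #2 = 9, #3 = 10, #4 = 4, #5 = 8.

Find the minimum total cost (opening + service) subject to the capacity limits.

Open {A, B}: #1→A 2·11=22, #2→B 3·9=27, #3→B 5·10=50, #4→B 5·4=20, #5→A 5·8=40.
Loads: A carries 19/33, B carries 23/29. Service 159; fixed 562; total 721.
Next best feasible plan costs 753.

Minimum total cost: 721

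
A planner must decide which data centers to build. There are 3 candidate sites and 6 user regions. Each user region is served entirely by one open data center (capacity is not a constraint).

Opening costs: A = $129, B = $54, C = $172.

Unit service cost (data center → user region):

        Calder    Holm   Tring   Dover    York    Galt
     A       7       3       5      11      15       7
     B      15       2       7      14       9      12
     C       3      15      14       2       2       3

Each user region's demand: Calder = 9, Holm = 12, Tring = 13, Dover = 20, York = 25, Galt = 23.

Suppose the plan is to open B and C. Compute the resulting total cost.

Each user region is assigned to its cheapest site among the open ones.
{B, C}: Calder→C 3·9=27, Holm→B 2·12=24, Tring→B 7·13=91, Dover→C 2·20=40, York→C 2·25=50, Galt→C 3·23=69. Service 301; fixed 226; total 527.

Total cost: 527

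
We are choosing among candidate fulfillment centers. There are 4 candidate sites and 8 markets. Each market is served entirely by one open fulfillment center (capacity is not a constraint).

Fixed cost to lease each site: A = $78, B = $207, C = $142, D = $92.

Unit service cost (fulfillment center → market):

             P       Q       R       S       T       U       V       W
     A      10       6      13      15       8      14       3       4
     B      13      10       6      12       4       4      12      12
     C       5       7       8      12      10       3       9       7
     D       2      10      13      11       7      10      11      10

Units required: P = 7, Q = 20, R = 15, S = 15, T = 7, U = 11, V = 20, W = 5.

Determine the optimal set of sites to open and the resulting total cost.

Open A and C; minimum total cost 844.

For any fixed open set, each market goes to its cheapest open site; total = fixed + service.
{A, C}: P→C 5·7=35, Q→A 6·20=120, R→C 8·15=120, S→C 12·15=180, T→A 8·7=56, U→C 3·11=33, V→A 3·20=60, W→A 4·5=20. Service 624; fixed 220; total 844.
{A, C, D}: P→D 2·7=14, Q→A 6·20=120, R→C 8·15=120, S→D 11·15=165, T→D 7·7=49, U→C 3·11=33, V→A 3·20=60, W→A 4·5=20. Service 581; fixed 312; total 893.
{A, B}: P→A 10·7=70, Q→A 6·20=120, R→B 6·15=90, S→B 12·15=180, T→B 4·7=28, U→B 4·11=44, V→A 3·20=60, W→A 4·5=20. Service 612; fixed 285; total 897.
{A, B, C, D}: service 530 + fixed 519 = 1049
(All 15 nonempty subsets were checked; A and C is lowest.)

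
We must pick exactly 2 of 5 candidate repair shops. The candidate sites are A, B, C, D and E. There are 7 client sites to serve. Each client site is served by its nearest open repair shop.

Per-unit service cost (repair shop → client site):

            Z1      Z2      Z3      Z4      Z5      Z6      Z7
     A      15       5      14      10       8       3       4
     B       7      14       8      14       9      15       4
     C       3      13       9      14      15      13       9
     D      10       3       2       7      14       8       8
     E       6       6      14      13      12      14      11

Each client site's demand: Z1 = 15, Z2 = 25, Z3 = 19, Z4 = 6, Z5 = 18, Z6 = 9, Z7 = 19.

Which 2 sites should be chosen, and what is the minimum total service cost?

With exactly 2 open, each client site uses its cheapest among the chosen.
{A, D}: Z1→D 10·15=150, Z2→D 3·25=75, Z3→D 2·19=38, Z4→D 7·6=42, Z5→A 8·18=144, Z6→A 3·9=27, Z7→A 4·19=76. Service cost 552.
{B, D}: service cost 570
{A, C}: service cost 648
Among all 10 size-2 choices, {A, D} is lowest.

Choose A and D; total service cost 552.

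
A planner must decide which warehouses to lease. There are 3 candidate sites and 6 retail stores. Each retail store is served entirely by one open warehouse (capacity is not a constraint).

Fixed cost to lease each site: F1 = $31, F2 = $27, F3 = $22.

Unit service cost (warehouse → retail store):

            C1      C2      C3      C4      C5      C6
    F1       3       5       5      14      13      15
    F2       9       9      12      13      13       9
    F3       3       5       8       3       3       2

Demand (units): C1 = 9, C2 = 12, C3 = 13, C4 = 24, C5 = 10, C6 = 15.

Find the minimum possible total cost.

For any fixed open set, each retail store goes to its cheapest open site; total = fixed + service.
{F1, F3}: C1→F1 3·9=27, C2→F1 5·12=60, C3→F1 5·13=65, C4→F3 3·24=72, C5→F3 3·10=30, C6→F3 2·15=30. Service 284; fixed 53; total 337.
{F3}: service 323 + fixed 22 = 345
{F1, F2, F3}: C1→F1 3·9=27, C2→F1 5·12=60, C3→F1 5·13=65, C4→F3 3·24=72, C5→F3 3·10=30, C6→F3 2·15=30. Service 284; fixed 80; total 364.
No other subset beats 337.

Minimum total cost: 337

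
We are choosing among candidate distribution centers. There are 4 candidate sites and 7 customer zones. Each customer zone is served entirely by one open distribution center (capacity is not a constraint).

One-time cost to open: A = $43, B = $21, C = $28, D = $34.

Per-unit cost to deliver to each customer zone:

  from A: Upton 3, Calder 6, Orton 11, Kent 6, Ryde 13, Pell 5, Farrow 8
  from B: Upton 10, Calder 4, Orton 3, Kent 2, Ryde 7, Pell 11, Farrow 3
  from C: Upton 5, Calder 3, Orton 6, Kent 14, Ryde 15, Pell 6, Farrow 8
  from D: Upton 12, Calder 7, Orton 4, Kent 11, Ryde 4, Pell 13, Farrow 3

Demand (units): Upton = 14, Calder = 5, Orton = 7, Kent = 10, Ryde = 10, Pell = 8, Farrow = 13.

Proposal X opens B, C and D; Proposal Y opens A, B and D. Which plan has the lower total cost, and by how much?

Proposal Y is cheaper by 16.

Proposal X: {B, C, D}: Upton→C 5·14=70, Calder→C 3·5=15, Orton→B 3·7=21, Kent→B 2·10=20, Ryde→D 4·10=40, Pell→C 6·8=48, Farrow→B 3·13=39. Service 253; fixed 83; total 336.
Proposal Y: {A, B, D}: Upton→A 3·14=42, Calder→B 4·5=20, Orton→B 3·7=21, Kent→B 2·10=20, Ryde→D 4·10=40, Pell→A 5·8=40, Farrow→B 3·13=39. Service 222; fixed 98; total 320.
Difference: |336 − 320| = 16.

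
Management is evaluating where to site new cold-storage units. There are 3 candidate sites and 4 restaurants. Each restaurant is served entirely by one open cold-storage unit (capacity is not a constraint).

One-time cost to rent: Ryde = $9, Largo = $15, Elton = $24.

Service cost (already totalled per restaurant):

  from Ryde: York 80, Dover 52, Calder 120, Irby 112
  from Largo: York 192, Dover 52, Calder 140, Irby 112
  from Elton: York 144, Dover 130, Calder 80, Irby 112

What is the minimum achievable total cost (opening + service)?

For any fixed open set, each restaurant goes to its cheapest open site; total = fixed + service.
{Ryde, Elton}: York→Ryde 80, Dover→Ryde 52, Calder→Elton 80, Irby→Ryde 112. Service 324; fixed 33; total 357.
{Ryde, Largo, Elton}: York→Ryde 80, Dover→Ryde 52, Calder→Elton 80, Irby→Ryde 112. Service 324; fixed 48; total 372.
{Ryde}: York→Ryde 80, Dover→Ryde 52, Calder→Ryde 120, Irby→Ryde 112. Service 364; fixed 9; total 373.
No other subset beats 357.

Minimum total cost: 357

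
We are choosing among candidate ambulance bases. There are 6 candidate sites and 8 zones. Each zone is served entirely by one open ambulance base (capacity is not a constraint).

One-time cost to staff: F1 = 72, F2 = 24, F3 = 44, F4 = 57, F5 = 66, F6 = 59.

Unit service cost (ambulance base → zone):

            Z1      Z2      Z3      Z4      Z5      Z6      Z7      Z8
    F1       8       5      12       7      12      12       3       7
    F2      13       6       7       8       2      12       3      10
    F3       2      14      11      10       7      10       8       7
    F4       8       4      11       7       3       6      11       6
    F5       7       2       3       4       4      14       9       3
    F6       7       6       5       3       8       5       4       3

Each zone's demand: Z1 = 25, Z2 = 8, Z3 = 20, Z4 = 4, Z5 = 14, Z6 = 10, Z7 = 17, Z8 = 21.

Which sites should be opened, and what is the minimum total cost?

Open F2, F3 and F5; minimum total cost 518.

For any fixed open set, each zone goes to its cheapest open site; total = fixed + service.
{F2, F3, F5}: Z1→F3 2·25=50, Z2→F5 2·8=16, Z3→F5 3·20=60, Z4→F5 4·4=16, Z5→F2 2·14=28, Z6→F3 10·10=100, Z7→F2 3·17=51, Z8→F5 3·21=63. Service 384; fixed 134; total 518.
{F2, F3, F5, F6}: service 330 + fixed 193 = 523
{F2, F3, F6}: Z1→F3 2·25=50, Z2→F2 6·8=48, Z3→F6 5·20=100, Z4→F6 3·4=12, Z5→F2 2·14=28, Z6→F6 5·10=50, Z7→F2 3·17=51, Z8→F6 3·21=63. Service 402; fixed 127; total 529.
{F1, F2, F3, F4, F5, F6}: service 330 + fixed 322 = 652
No other subset beats 518.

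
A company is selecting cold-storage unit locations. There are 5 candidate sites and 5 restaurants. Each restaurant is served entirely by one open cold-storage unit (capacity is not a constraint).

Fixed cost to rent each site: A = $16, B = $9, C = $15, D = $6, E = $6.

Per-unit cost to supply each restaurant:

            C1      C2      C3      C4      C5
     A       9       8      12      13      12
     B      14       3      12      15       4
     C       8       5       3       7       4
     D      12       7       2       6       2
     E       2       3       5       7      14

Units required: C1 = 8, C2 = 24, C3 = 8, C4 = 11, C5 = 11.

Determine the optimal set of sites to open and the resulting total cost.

Open D and E; minimum total cost 204.

For any fixed open set, each restaurant goes to its cheapest open site; total = fixed + service.
{D, E}: C1→E 2·8=16, C2→E 3·24=72, C3→D 2·8=16, C4→D 6·11=66, C5→D 2·11=22. Service 192; fixed 12; total 204.
{B, D, E}: C1→E 2·8=16, C2→B 3·24=72, C3→D 2·8=16, C4→D 6·11=66, C5→D 2·11=22. Service 192; fixed 21; total 213.
{C, D, E}: service 192 + fixed 27 = 219
{A, B, C, D, E}: service 192 + fixed 52 = 244
No other subset beats 204.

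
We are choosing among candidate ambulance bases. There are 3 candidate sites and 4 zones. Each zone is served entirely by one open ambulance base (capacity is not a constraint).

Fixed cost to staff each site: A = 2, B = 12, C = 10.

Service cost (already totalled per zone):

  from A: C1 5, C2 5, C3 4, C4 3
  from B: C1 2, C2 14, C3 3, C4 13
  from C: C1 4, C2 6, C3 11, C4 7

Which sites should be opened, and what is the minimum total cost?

Open A only; minimum total cost 19.

For any fixed open set, each zone goes to its cheapest open site; total = fixed + service.
{A}: C1→A 5, C2→A 5, C3→A 4, C4→A 3. Service 17; fixed 2; total 19.
{A, B}: C1→B 2, C2→A 5, C3→B 3, C4→A 3. Service 13; fixed 14; total 27.
{A, C}: service 16 + fixed 12 = 28
{A, B, C}: C1→B 2, C2→A 5, C3→B 3, C4→A 3. Service 13; fixed 24; total 37.
No other subset beats 19.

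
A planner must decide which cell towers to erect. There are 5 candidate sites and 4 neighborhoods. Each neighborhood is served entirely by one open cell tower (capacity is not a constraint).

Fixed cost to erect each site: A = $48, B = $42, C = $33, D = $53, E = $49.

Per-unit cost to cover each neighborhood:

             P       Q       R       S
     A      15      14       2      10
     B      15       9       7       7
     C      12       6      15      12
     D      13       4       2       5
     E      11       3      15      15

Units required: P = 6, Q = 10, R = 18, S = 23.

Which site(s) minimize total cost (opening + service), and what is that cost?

Open D only; minimum total cost 322.

For any fixed open set, each neighborhood goes to its cheapest open site; total = fixed + service.
{D}: P→D 13·6=78, Q→D 4·10=40, R→D 2·18=36, S→D 5·23=115. Service 269; fixed 53; total 322.
{C, D}: P→C 12·6=72, Q→D 4·10=40, R→D 2·18=36, S→D 5·23=115. Service 263; fixed 86; total 349.
{D, E}: P→E 11·6=66, Q→E 3·10=30, R→D 2·18=36, S→D 5·23=115. Service 247; fixed 102; total 349.
{A, B, C, D, E}: P→E 11·6=66, Q→E 3·10=30, R→A 2·18=36, S→D 5·23=115. Service 247; fixed 225; total 472.
No other subset beats 322.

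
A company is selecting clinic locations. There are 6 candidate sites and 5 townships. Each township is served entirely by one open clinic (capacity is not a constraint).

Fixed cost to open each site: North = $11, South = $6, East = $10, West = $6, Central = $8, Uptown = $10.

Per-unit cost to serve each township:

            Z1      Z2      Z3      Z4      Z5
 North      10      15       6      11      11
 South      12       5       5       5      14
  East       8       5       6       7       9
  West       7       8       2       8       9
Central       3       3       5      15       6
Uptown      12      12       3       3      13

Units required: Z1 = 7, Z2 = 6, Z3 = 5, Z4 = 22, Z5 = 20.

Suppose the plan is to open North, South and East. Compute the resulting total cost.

Each township is assigned to its cheapest site among the open ones.
{North, South, East}: Z1→East 8·7=56, Z2→South 5·6=30, Z3→South 5·5=25, Z4→South 5·22=110, Z5→East 9·20=180. Service 401; fixed 27; total 428.

Total cost: 428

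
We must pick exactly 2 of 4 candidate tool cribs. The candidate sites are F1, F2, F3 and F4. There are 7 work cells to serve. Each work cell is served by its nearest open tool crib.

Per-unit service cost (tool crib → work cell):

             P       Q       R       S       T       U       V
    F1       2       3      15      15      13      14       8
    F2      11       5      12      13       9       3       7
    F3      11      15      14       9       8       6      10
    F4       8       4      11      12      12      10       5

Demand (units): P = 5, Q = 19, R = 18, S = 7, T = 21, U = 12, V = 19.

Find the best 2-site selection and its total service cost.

With exactly 2 open, each work cell uses its cheapest among the chosen.
{F3, F4}: P→F4 8·5=40, Q→F4 4·19=76, R→F4 11·18=198, S→F3 9·7=63, T→F3 8·21=168, U→F3 6·12=72, V→F4 5·19=95. Service cost 712.
{F2, F4}: service cost 718
{F1, F2}: service cost 732
Among all 6 size-2 choices, {F3, F4} is lowest.

Choose F3 and F4; total service cost 712.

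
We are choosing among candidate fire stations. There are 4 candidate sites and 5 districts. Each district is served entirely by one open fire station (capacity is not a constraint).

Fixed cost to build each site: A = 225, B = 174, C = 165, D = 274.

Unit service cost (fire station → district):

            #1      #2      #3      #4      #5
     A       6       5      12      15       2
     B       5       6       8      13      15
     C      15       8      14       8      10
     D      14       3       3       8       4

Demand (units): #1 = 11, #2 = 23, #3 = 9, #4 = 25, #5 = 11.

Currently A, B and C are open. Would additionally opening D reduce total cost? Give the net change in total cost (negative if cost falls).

No — net change +183 (cost rises by 183).

Current service cost with {A, B, C}: 464.
Adding D: each district re-picks its cheapest; new service cost 373, saving 91.
Extra fixed cost: 274. Net change = 274 − 91 = 183.
(Totals: 1028 → 1211.)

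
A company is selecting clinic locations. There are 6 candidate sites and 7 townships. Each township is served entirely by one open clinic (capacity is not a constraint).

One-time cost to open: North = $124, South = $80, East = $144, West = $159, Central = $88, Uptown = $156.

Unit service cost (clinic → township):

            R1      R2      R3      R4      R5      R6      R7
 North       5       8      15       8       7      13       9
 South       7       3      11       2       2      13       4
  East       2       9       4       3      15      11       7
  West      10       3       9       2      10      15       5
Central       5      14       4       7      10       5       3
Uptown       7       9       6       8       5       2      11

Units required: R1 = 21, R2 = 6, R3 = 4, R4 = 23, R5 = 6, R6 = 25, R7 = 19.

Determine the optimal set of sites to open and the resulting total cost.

For any fixed open set, each township goes to its cheapest open site; total = fixed + service.
{South, Central}: R1→Central 5·21=105, R2→South 3·6=18, R3→Central 4·4=16, R4→South 2·23=46, R5→South 2·6=12, R6→Central 5·25=125, R7→Central 3·19=57. Service 379; fixed 168; total 547.
{South, Uptown}: service 373 + fixed 236 = 609
{South, East, Central}: service 316 + fixed 312 = 628
{North, South, East, West, Central, Uptown}: service 241 + fixed 751 = 992
No other subset beats 547.

Open South and Central; minimum total cost 547.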